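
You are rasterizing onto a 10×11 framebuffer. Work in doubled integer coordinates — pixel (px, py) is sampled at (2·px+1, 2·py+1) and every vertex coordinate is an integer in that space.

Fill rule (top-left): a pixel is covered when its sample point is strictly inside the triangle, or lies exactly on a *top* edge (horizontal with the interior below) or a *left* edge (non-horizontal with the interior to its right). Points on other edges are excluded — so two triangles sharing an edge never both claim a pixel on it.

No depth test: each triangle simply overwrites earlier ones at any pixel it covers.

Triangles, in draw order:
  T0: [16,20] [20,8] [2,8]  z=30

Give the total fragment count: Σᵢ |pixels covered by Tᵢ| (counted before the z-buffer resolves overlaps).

T0:
  2·area = 216  (B↔C swapped to make it positive)
  edge (16, 20)→(2, 8): d=(-14,-12) top-left  bias=+0
  edge (2, 8)→(20, 8): d=(18,0) top-left  bias=+0
  edge (20, 8)→(16, 20): d=(-4,12) right/bottom  bias=-1
    (2,4)@(5, 9): e=[22,18,176] → █
    (3,4)@(7, 9): e=[46,18,152] → █
    (4,4)@(9, 9): e=[70,18,128] → █
    (5,4)@(11, 9): e=[94,18,104] → █
    (6,4)@(13, 9): e=[118,18,80] → █
    (7,4)@(15, 9): e=[142,18,56] → █
    (8,4)@(17, 9): e=[166,18,32] → █
    (9,4)@(19, 9): e=[190,18,8] → █
    (2,5)@(5, 11): e=[-6,54,168] → ·
    (3,5)@(7, 11): e=[18,54,144] → █
    (9,5)@(19, 11): e=[162,54,0] → ·  [on edge]
    (3,6)@(7, 13): e=[-10,90,136] → ·
    (8,8)@(17, 17): e=[54,162,0] → ·  [on edge]
  covered (26 px):
    · · · · · · · · · ·
    · · · · · · · · · ·
    · · · · · · · · · ·
    · · · · · · · · · ·
    · · █ █ █ █ █ █ █ █
    · · · █ █ █ █ █ █ ·
    · · · · █ █ █ █ █ ·
    · · · · · █ █ █ █ ·
    · · · · · · █ █ · ·
    · · · · · · · █ · ·
    · · · · · · · · · ·

Answer: 26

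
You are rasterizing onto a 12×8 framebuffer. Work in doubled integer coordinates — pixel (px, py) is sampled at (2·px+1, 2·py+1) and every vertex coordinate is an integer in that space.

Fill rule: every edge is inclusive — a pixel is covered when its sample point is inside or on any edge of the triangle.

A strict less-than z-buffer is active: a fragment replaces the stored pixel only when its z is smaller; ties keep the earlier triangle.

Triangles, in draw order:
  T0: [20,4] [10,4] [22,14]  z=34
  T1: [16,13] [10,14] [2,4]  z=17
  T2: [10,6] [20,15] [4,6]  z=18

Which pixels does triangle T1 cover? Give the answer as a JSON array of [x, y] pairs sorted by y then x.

T0:
  2·area = 100  (B↔C swapped to make it positive)
  edge (20, 4)→(22, 14): d=(2,10) inclusive
  edge (22, 14)→(10, 4): d=(-12,-10) inclusive
  edge (10, 4)→(20, 4): d=(10,0) inclusive
    (6,2)@(13, 5): e=[72,18,10] → #
    (7,2)@(15, 5): e=[52,38,10] → #
    (8,2)@(17, 5): e=[32,58,10] → #
    (9,2)@(19, 5): e=[12,78,10] → #
    (10,2)@(21, 5): e=[-8,98,10] → ·
    (6,3)@(13, 7): e=[76,-6,30] → ·
    (7,3)@(15, 7): e=[56,14,30] → #
    (10,3)@(21, 7): e=[-4,74,30] → ·
    (7,4)@(15, 9): e=[60,-10,50] → ·
    (8,4)@(17, 9): e=[40,10,50] → #
    (10,4)@(21, 9): e=[0,50,50] → #  [on edge]
    (11,4)@(23, 9): e=[-20,70,50] → ·
  covered (13 px):
    · · · · · · · · · · · ·
    · · · · · · · · · · · ·
    · · · · · · # # # # · ·
    · · · · · · · # # # · ·
    · · · · · · · · # # # ·
    · · · · · · · · · # # ·
    · · · · · · · · · · # ·
    · · · · · · · · · · · ·
T1:
  2·area = 68
  edge (16, 13)→(10, 14): d=(-6,1) inclusive
  edge (10, 14)→(2, 4): d=(-8,-10) inclusive
  edge (2, 4)→(16, 13): d=(14,9) inclusive
    (1,2)@(3, 5): e=[61,2,5] → #
    (2,2)@(5, 5): e=[59,22,-13] → ·
    (1,3)@(3, 7): e=[49,-14,33] → ·
    (2,3)@(5, 7): e=[47,6,15] → #
    (3,3)@(7, 7): e=[45,26,-3] → ·
    (2,4)@(5, 9): e=[35,-10,43] → ·
    (3,4)@(7, 9): e=[33,10,25] → #
    (4,4)@(9, 9): e=[31,30,7] → #
    (5,4)@(11, 9): e=[29,50,-11] → ·
    (3,5)@(7, 11): e=[21,-6,53] → ·
    (4,5)@(9, 11): e=[19,14,35] → #
    (5,5)@(11, 11): e=[17,34,17] → #
  covered (9 px):
    · · · · · · · · · · · ·
    · · · · · · · · · · · ·
    · # · · · · · · · · · ·
    · · # · · · · · · · · ·
    · · · # # · · · · · · ·
    · · · · # # · · · · · ·
    · · · · · # # # · · · ·
    · · · · · · · · · · · ·
T2:
  2·area = 54
  edge (10, 6)→(20, 15): d=(10,9) inclusive
  edge (20, 15)→(4, 6): d=(-16,-9) inclusive
  edge (4, 6)→(10, 6): d=(6,0) inclusive
    (3,3)@(7, 7): e=[37,11,6] → #
    (4,3)@(9, 7): e=[19,29,6] → #
    (5,3)@(11, 7): e=[1,47,6] → #
    (6,3)@(13, 7): e=[-17,65,6] → ·
    (3,4)@(7, 9): e=[57,-21,18] → ·
    (4,4)@(9, 9): e=[39,-3,18] → ·
    (5,4)@(11, 9): e=[21,15,18] → #
    (6,4)@(13, 9): e=[3,33,18] → #
    (7,4)@(15, 9): e=[-15,51,18] → ·
    (5,5)@(11, 11): e=[41,-17,30] → ·
    (6,5)@(13, 11): e=[23,1,30] → #
    (7,5)@(15, 11): e=[5,19,30] → #
  covered (8 px):
    · · · · · · · · · · · ·
    · · · · · · · · · · · ·
    · · · · · · · · · · · ·
    · · · # # # · · · · · ·
    · · · · · # # · · · · ·
    · · · · · · # # · · · ·
    · · · · · · · · # · · ·
    · · · · · · · · · · · ·

Result: [[1,2],[2,3],[3,4],[4,4],[4,5],[5,5],[5,6],[6,6],[7,6]]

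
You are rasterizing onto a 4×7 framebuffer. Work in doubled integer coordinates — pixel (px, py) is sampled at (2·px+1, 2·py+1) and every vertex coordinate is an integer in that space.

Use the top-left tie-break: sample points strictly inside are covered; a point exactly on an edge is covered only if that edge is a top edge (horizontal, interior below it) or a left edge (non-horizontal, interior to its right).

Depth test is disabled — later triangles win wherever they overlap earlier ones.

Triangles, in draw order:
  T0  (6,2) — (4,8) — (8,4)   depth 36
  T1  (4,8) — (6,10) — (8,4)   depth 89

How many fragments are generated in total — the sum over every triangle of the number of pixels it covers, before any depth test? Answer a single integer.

T0:
  2·area = 16  (B↔C swapped to make it positive)
  edge (6, 2)→(8, 4): d=(2,2) right/bottom  bias=-1
  edge (8, 4)→(4, 8): d=(-4,4) right/bottom  bias=-1
  edge (4, 8)→(6, 2): d=(2,-6) top-left  bias=+0
    (2,0)@(5, 1): e=[0,24,-8] → ·  [on edge]
    (3,1)@(7, 3): e=[0,8,8] → ·  [on edge]
    (2,2)@(5, 5): e=[8,8,0] → #  [on edge]
    (3,2)@(7, 5): e=[4,0,12] → ·  [on edge]
    (2,3)@(5, 7): e=[12,0,4] → ·  [on edge]
    (1,4)@(3, 9): e=[20,0,-4] → ·  [on edge]
    (0,5)@(1, 11): e=[28,0,-12] → ·  [on edge]
    (1,5)@(3, 11): e=[24,-8,0] → ·  [on edge]
  covered (1 px):
    · · · ·
    · · · ·
    · · # ·
    · · · ·
    · · · ·
    · · · ·
    · · · ·
T1:
  2·area = 16  (B↔C swapped to make it positive)
  edge (4, 8)→(8, 4): d=(4,-4) top-left  bias=+0
  edge (8, 4)→(6, 10): d=(-2,6) right/bottom  bias=-1
  edge (6, 10)→(4, 8): d=(-2,-2) top-left  bias=+0
    (0,2)@(1, 5): e=[-24,40,0] → ·  [on edge]
    (3,2)@(7, 5): e=[0,4,12] → #  [on edge]
    (1,3)@(3, 7): e=[-8,24,0] → ·  [on edge]
    (2,3)@(5, 7): e=[0,12,4] → #  [on edge]
    (3,3)@(7, 7): e=[8,0,8] → ·  [on edge]
    (1,4)@(3, 9): e=[0,20,-4] → ·  [on edge]
    (2,4)@(5, 9): e=[8,8,0] → #  [on edge]
    (3,4)@(7, 9): e=[16,-4,4] → ·
    (0,5)@(1, 11): e=[0,28,-12] → ·  [on edge]
    (2,5)@(5, 11): e=[16,4,-4] → ·
    (3,5)@(7, 11): e=[24,-8,0] → ·  [on edge]
    (2,6)@(5, 13): e=[24,0,-8] → ·  [on edge]
  covered (3 px):
    · · · ·
    · · · ·
    · · · #
    · · # ·
    · · # ·
    · · · ·
    · · · ·

Final: 4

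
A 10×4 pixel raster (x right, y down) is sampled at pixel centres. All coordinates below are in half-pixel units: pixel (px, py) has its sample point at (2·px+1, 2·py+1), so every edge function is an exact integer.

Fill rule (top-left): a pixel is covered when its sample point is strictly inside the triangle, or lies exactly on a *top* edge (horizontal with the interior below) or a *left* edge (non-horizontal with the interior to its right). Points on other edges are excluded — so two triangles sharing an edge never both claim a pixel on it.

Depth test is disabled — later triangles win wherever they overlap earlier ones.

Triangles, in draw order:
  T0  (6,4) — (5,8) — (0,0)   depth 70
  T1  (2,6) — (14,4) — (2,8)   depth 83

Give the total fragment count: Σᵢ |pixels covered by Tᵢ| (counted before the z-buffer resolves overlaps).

T0:
  2·area = 28
  edge (6, 4)→(5, 8): d=(-1,4) right/bottom  bias=-1
  edge (5, 8)→(0, 0): d=(-5,-8) top-left  bias=+0
  edge (0, 0)→(6, 4): d=(6,4) right/bottom  bias=-1
    (0,0)@(1, 1): e=[23,3,2] → #
    (1,0)@(3, 1): e=[15,19,-6] → ·
    (0,1)@(1, 3): e=[21,-7,14] → ·
    (1,1)@(3, 3): e=[13,9,6] → #
    (2,1)@(5, 3): e=[5,25,-2] → ·
    (1,2)@(3, 5): e=[11,-1,18] → ·
    (2,2)@(5, 5): e=[3,15,10] → #
    (3,2)@(7, 5): e=[-5,31,2] → ·
    (2,3)@(5, 7): e=[1,5,22] → #
    (3,3)@(7, 7): e=[-7,21,14] → ·
  covered (4 px):
    # · · · · · · · · ·
    · # · · · · · · · ·
    · · # · · · · · · ·
    · · # · · · · · · ·
T1:
  2·area = 24
  edge (2, 6)→(14, 4): d=(12,-2) top-left  bias=+0
  edge (14, 4)→(2, 8): d=(-12,4) right/bottom  bias=-1
  edge (2, 8)→(2, 6): d=(0,-2) top-left  bias=+0
    (8,1)@(17, 3): e=[-6,0,30] → ·  [on edge]
    (4,2)@(9, 5): e=[2,8,14] → #
    (5,2)@(11, 5): e=[6,0,18] → ·  [on edge]
    (1,3)@(3, 7): e=[14,8,2] → #
    (2,3)@(5, 7): e=[18,0,6] → ·  [on edge]
    (4,3)@(9, 7): e=[26,-16,14] → ·
  covered (2 px):
    · · · · · · · · · ·
    · · · · · · · · · ·
    · · · · # · · · · ·
    · # · · · · · · · ·

Final: 6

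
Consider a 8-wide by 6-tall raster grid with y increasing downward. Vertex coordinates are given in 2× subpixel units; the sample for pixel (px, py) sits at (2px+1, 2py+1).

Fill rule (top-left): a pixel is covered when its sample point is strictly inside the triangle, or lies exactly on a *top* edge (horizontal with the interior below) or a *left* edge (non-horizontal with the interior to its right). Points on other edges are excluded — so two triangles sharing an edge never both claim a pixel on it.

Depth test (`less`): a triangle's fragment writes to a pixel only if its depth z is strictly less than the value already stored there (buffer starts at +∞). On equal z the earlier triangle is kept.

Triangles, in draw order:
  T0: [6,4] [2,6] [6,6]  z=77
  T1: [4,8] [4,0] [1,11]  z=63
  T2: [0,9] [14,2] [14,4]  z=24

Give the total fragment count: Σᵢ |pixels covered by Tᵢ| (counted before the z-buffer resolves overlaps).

T0:
  2·area = 8  (B↔C swapped to make it positive)
  edge (6, 4)→(6, 6): d=(0,2) right/bottom  bias=-1
  edge (6, 6)→(2, 6): d=(-4,0) right/bottom  bias=-1
  edge (2, 6)→(6, 4): d=(4,-2) top-left  bias=+0
    (2,2)@(5, 5): e=[2,4,2] → #
    (3,2)@(7, 5): e=[-2,4,6] → ·
    (2,3)@(5, 7): e=[2,-4,10] → ·
  covered (1 px):
    · · · · · · · ·
    · · · · · · · ·
    · · # · · · · ·
    · · · · · · · ·
    · · · · · · · ·
    · · · · · · · ·
T1:
  2·area = 24  (B↔C swapped to make it positive)
  edge (4, 8)→(1, 11): d=(-3,3) right/bottom  bias=-1
  edge (1, 11)→(4, 0): d=(3,-11) top-left  bias=+0
  edge (4, 0)→(4, 8): d=(0,8) right/bottom  bias=-1
    (5,0)@(11, 1): e=[0,80,-56] → ·  [on edge]
    (4,1)@(9, 3): e=[0,64,-40] → ·  [on edge]
    (1,2)@(3, 5): e=[12,4,8] → #
    (2,2)@(5, 5): e=[6,26,-8] → ·
    (3,2)@(7, 5): e=[0,48,-24] → ·  [on edge]
    (1,3)@(3, 7): e=[6,10,8] → #
    (2,3)@(5, 7): e=[0,32,-8] → ·  [on edge]
    (1,4)@(3, 9): e=[0,16,8] → ·  [on edge]
    (0,5)@(1, 11): e=[0,0,24] → ·  [on edge]
  covered (2 px):
    · · · · · · · ·
    · · · · · · · ·
    · # · · · · · ·
    · # · · · · · ·
    · · · · · · · ·
    · · · · · · · ·
T2:
  2·area = 28
  edge (0, 9)→(14, 2): d=(14,-7) top-left  bias=+0
  edge (14, 2)→(14, 4): d=(0,2) right/bottom  bias=-1
  edge (14, 4)→(0, 9): d=(-14,5) right/bottom  bias=-1
    (6,1)@(13, 3): e=[7,2,19] → #
    (7,1)@(15, 3): e=[21,-2,9] → ·
    (4,2)@(9, 5): e=[7,10,11] → #
    (5,2)@(11, 5): e=[21,6,1] → #
    (6,2)@(13, 5): e=[35,2,-9] → ·
    (2,3)@(5, 7): e=[7,18,3] → #
    (3,3)@(7, 7): e=[21,14,-7] → ·
    (4,3)@(9, 7): e=[35,10,-17] → ·
    (5,3)@(11, 7): e=[49,6,-27] → ·
    (2,4)@(5, 9): e=[35,18,-25] → ·
  covered (4 px):
    · · · · · · · ·
    · · · · · · # ·
    · · · · # # · ·
    · · # · · · · ·
    · · · · · · · ·
    · · · · · · · ·

Final: 7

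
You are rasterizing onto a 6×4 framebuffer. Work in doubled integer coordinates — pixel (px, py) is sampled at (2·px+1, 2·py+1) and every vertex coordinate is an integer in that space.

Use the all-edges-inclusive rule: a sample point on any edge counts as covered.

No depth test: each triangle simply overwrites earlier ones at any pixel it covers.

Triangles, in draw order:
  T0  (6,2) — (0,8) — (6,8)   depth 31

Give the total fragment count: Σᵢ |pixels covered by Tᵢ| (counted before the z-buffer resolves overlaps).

T0:
  2·area = 36  (B↔C swapped to make it positive)
  edge (6, 2)→(6, 8): d=(0,6) inclusive
  edge (6, 8)→(0, 8): d=(-6,0) inclusive
  edge (0, 8)→(6, 2): d=(6,-6) inclusive
    (3,0)@(7, 1): e=[-6,42,0] → ·  [on edge]
    (2,1)@(5, 3): e=[6,30,0] → #  [on edge]
    (3,1)@(7, 3): e=[-6,30,12] → ·
    (1,2)@(3, 5): e=[18,18,0] → #  [on edge]
    (3,2)@(7, 5): e=[-6,18,24] → ·
    (0,3)@(1, 7): e=[30,6,0] → #  [on edge]
    (3,3)@(7, 7): e=[-6,6,36] → ·
  covered (6 px):
    · · · · · ·
    · · # · · ·
    · # # · · ·
    # # # · · ·

Final: 6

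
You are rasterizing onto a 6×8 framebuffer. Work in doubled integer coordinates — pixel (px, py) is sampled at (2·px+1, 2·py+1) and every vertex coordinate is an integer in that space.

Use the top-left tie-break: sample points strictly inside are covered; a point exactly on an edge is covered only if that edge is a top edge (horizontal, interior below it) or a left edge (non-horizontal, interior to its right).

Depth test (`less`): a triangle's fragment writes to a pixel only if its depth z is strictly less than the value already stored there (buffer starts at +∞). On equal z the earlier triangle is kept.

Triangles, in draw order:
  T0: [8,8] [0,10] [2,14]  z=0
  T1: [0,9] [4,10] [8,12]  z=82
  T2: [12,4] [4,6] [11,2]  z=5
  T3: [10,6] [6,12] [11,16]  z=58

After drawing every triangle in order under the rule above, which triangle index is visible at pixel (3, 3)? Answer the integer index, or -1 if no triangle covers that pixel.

T0:
  2·area = 36  (B↔C swapped to make it positive)
  edge (8, 8)→(2, 14): d=(-6,6) right/bottom  bias=-1
  edge (2, 14)→(0, 10): d=(-2,-4) top-left  bias=+0
  edge (0, 10)→(8, 8): d=(8,-2) top-left  bias=+0
    (5,2)@(11, 5): e=[0,54,-18] → ·  [on edge]
    (4,3)@(9, 7): e=[0,42,-6] → ·  [on edge]
    (2,4)@(5, 9): e=[12,22,2] → #
    (3,4)@(7, 9): e=[0,30,6] → ·  [on edge]
    (0,5)@(1, 11): e=[24,2,10] → #
    (1,5)@(3, 11): e=[12,10,14] → #
    (2,5)@(5, 11): e=[0,18,18] → ·  [on edge]
    (0,6)@(1, 13): e=[12,-2,26] → ·
    (1,6)@(3, 13): e=[0,6,30] → ·  [on edge]
    (0,7)@(1, 15): e=[0,-6,42] → ·  [on edge]
  covered (3 px):
    · · · · · ·
    · · · · · ·
    · · · · · ·
    · · · · · ·
    · · # · · ·
    # # · · · ·
    · · · · · ·
    · · · · · ·
T1:
  2·area = 4
  edge (0, 9)→(4, 10): d=(4,1) right/bottom  bias=-1
  edge (4, 10)→(8, 12): d=(4,2) right/bottom  bias=-1
  edge (8, 12)→(0, 9): d=(-8,-3) top-left  bias=+0
  covered (0 px):
    · · · · · ·
    · · · · · ·
    · · · · · ·
    · · · · · ·
    · · · · · ·
    · · · · · ·
    · · · · · ·
    · · · · · ·
T2:
  2·area = 18
  edge (12, 4)→(4, 6): d=(-8,2) right/bottom  bias=-1
  edge (4, 6)→(11, 2): d=(7,-4) top-left  bias=+0
  edge (11, 2)→(12, 4): d=(1,2) right/bottom  bias=-1
    (5,1)@(11, 3): e=[10,7,1] → #
    (3,2)@(7, 5): e=[2,5,11] → #
    (4,2)@(9, 5): e=[-2,13,7] → ·
    (5,2)@(11, 5): e=[-6,21,3] → ·
    (3,3)@(7, 7): e=[-14,19,13] → ·
  covered (2 px):
    · · · · · ·
    · · · · · #
    · · · # · ·
    · · · · · ·
    · · · · · ·
    · · · · · ·
    · · · · · ·
    · · · · · ·
T3:
  2·area = 46  (B↔C swapped to make it positive)
  edge (10, 6)→(11, 16): d=(1,10) right/bottom  bias=-1
  edge (11, 16)→(6, 12): d=(-5,-4) top-left  bias=+0
  edge (6, 12)→(10, 6): d=(4,-6) top-left  bias=+0
    (4,4)@(9, 9): e=[13,27,6] → #
    (5,4)@(11, 9): e=[-7,35,18] → ·
    (3,5)@(7, 11): e=[35,9,2] → #
    (5,5)@(11, 11): e=[-5,25,26] → ·
    (3,6)@(7, 13): e=[37,-1,10] → ·
    (4,6)@(9, 13): e=[17,7,22] → #
    (5,6)@(11, 13): e=[-3,15,34] → ·
    (4,7)@(9, 15): e=[19,-3,30] → ·
  covered (4 px):
    · · · · · ·
    · · · · · ·
    · · · · · ·
    · · · · · ·
    · · · · # ·
    · · · # # ·
    · · · · # ·
    · · · · · ·

Z-buffer (winner per pixel, '.' = empty):
  . . . . . .
  . . . . . 2
  . . . 2 . .
  . . . . . .
  . . 0 . 3 .
  0 0 . 3 3 .
  . . . . 3 .
  . . . . . .

Answer: -1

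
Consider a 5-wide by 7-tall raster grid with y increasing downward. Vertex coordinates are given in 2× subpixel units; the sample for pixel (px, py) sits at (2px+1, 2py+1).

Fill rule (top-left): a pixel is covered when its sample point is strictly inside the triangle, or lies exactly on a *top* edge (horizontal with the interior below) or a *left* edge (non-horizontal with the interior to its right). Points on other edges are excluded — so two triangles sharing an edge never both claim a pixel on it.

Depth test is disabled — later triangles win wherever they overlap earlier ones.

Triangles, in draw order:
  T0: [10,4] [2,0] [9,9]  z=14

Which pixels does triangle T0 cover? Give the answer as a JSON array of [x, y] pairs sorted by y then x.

T0:
  2·area = 44  (B↔C swapped to make it positive)
  edge (10, 4)→(9, 9): d=(-1,5) right/bottom  bias=-1
  edge (9, 9)→(2, 0): d=(-7,-9) top-left  bias=+0
  edge (2, 0)→(10, 4): d=(8,4) right/bottom  bias=-1
    (1,0)@(3, 1): e=[38,2,4] → X
    (2,0)@(5, 1): e=[28,20,-4] → .
    (1,1)@(3, 3): e=[36,-12,20] → .
    (2,1)@(5, 3): e=[26,6,12] → X
    (3,1)@(7, 3): e=[16,24,4] → X
    (4,1)@(9, 3): e=[6,42,-4] → .
    (2,2)@(5, 5): e=[24,-8,28] → .
    (3,2)@(7, 5): e=[14,10,20] → X
    (4,2)@(9, 5): e=[4,28,12] → X
    (3,3)@(7, 7): e=[12,-4,36] → .
    (4,3)@(9, 7): e=[2,14,28] → X
    (4,4)@(9, 9): e=[0,0,44] → .  [on edge]
  covered (6 px):
    . X . . .
    . . X X .
    . . . X X
    . . . . X
    . . . . .
    . . . . .
    . . . . .

Answer: [[1,0],[2,1],[3,1],[3,2],[4,2],[4,3]]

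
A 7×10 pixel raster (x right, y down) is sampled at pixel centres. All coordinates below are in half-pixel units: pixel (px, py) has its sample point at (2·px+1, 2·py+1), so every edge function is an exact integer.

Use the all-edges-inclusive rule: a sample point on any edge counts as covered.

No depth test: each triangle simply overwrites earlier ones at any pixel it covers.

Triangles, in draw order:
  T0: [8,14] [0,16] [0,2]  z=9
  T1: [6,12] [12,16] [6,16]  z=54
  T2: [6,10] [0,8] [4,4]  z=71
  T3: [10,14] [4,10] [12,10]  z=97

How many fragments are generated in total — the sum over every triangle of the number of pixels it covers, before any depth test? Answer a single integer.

T0:
  2·area = 112
  edge (8, 14)→(0, 16): d=(-8,2) inclusive
  edge (0, 16)→(0, 2): d=(0,-14) inclusive
  edge (0, 2)→(8, 14): d=(8,12) inclusive
    (0,2)@(1, 5): e=[86,14,12] → #
    (1,2)@(3, 5): e=[82,42,-12] → ·
    (0,3)@(1, 7): e=[70,14,28] → #
    (1,3)@(3, 7): e=[66,42,4] → #
    (2,3)@(5, 7): e=[62,70,-20] → ·
    (0,4)@(1, 9): e=[54,14,44] → #
    (2,4)@(5, 9): e=[46,70,-4] → ·
    (0,5)@(1, 11): e=[38,14,60] → #
    (2,5)@(5, 11): e=[30,70,12] → #
    (3,5)@(7, 11): e=[26,98,-12] → ·
    (0,6)@(1, 13): e=[22,14,76] → #
    (3,6)@(7, 13): e=[10,98,4] → #
  covered (14 px):
    · · · · · · ·
    · · · · · · ·
    # · · · · · ·
    # # · · · · ·
    # # · · · · ·
    # # # · · · ·
    # # # # · · ·
    # # · · · · ·
    · · · · · · ·
    · · · · · · ·
T1:
  2·area = 24
  edge (6, 12)→(12, 16): d=(6,4) inclusive
  edge (12, 16)→(6, 16): d=(-6,0) inclusive
  edge (6, 16)→(6, 12): d=(0,-4) inclusive
    (3,6)@(7, 13): e=[2,18,4] → #
    (4,6)@(9, 13): e=[-6,18,12] → ·
    (3,7)@(7, 15): e=[14,6,4] → #
    (4,7)@(9, 15): e=[6,6,12] → #
    (5,7)@(11, 15): e=[-2,6,20] → ·
    (3,8)@(7, 17): e=[26,-6,4] → ·
    (4,8)@(9, 17): e=[18,-6,12] → ·
  covered (3 px):
    · · · · · · ·
    · · · · · · ·
    · · · · · · ·
    · · · · · · ·
    · · · · · · ·
    · · · · · · ·
    · · · # · · ·
    · · · # # · ·
    · · · · · · ·
    · · · · · · ·
T2:
  2·area = 32
  edge (6, 10)→(0, 8): d=(-6,-2) inclusive
  edge (0, 8)→(4, 4): d=(4,-4) inclusive
  edge (4, 4)→(6, 10): d=(2,6) inclusive
    (1,0)@(3, 1): e=[48,-16,0] → ·  [on edge]
    (3,0)@(7, 1): e=[56,0,-24] → ·  [on edge]
    (2,1)@(5, 3): e=[40,0,-8] → ·  [on edge]
    (1,2)@(3, 5): e=[24,0,8] → #  [on edge]
    (2,2)@(5, 5): e=[28,8,-4] → ·
    (0,3)@(1, 7): e=[8,0,24] → #  [on edge]
    (2,3)@(5, 7): e=[16,16,0] → #  [on edge]
    (3,3)@(7, 7): e=[20,24,-12] → ·
    (0,4)@(1, 9): e=[-4,8,28] → ·
    (1,4)@(3, 9): e=[0,16,16] → #  [on edge]
    (3,4)@(7, 9): e=[8,32,-8] → ·
    (1,5)@(3, 11): e=[-12,24,20] → ·
    (4,5)@(9, 11): e=[0,48,-16] → ·  [on edge]
    (3,6)@(7, 13): e=[-16,48,0] → ·  [on edge]
    (4,9)@(9, 19): e=[-48,80,0] → ·  [on edge]
  covered (6 px):
    · · · · · · ·
    · · · · · · ·
    · # · · · · ·
    # # # · · · ·
    · # # · · · ·
    · · · · · · ·
    · · · · · · ·
    · · · · · · ·
    · · · · · · ·
    · · · · · · ·
T3:
  2·area = 32
  edge (10, 14)→(4, 10): d=(-6,-4) inclusive
  edge (4, 10)→(12, 10): d=(8,0) inclusive
  edge (12, 10)→(10, 14): d=(-2,4) inclusive
    (3,5)@(7, 11): e=[6,8,18] → #
    (4,5)@(9, 11): e=[14,8,10] → #
    (5,5)@(11, 11): e=[22,8,2] → #
    (6,5)@(13, 11): e=[30,8,-6] → ·
    (3,6)@(7, 13): e=[-6,24,14] → ·
    (4,6)@(9, 13): e=[2,24,6] → #
    (5,6)@(11, 13): e=[10,24,-2] → ·
    (4,7)@(9, 15): e=[-10,40,2] → ·
  covered (4 px):
    · · · · · · ·
    · · · · · · ·
    · · · · · · ·
    · · · · · · ·
    · · · · · · ·
    · · · # # # ·
    · · · · # · ·
    · · · · · · ·
    · · · · · · ·
    · · · · · · ·

Final: 27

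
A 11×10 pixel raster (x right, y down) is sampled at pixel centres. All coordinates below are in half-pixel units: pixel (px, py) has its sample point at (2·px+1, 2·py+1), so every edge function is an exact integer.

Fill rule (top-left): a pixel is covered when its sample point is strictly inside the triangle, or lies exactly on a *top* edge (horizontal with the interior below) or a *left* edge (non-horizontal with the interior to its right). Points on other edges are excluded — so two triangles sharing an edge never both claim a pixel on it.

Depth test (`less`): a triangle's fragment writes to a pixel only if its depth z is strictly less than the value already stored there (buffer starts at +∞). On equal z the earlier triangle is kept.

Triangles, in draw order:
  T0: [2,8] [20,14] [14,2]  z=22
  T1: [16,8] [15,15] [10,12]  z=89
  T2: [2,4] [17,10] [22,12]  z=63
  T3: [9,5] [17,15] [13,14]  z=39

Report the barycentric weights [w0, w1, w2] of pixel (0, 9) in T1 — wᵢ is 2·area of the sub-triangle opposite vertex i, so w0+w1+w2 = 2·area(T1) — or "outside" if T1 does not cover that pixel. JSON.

T0:
  2·area = 180  (B↔C swapped to make it positive)
  edge (2, 8)→(14, 2): d=(12,-6) top-left  bias=+0
  edge (14, 2)→(20, 14): d=(6,12) right/bottom  bias=-1
  edge (20, 14)→(2, 8): d=(-18,-6) top-left  bias=+0
    (6,1)@(13, 3): e=[6,18,156] → X
    (7,1)@(15, 3): e=[18,-6,168] → .
    (4,2)@(9, 5): e=[6,78,96] → X
    (5,2)@(11, 5): e=[18,54,108] → X
    (7,2)@(15, 5): e=[42,6,132] → X
    (8,2)@(17, 5): e=[54,-18,144] → .
    (2,3)@(5, 7): e=[6,138,36] → X
    (3,3)@(7, 7): e=[18,114,48] → X
    (8,3)@(17, 7): e=[78,-6,108] → .
    (2,4)@(5, 9): e=[30,150,0] → X  [on edge]
    (8,4)@(17, 9): e=[102,6,72] → X
    (9,4)@(19, 9): e=[114,-18,84] → .
    (5,5)@(11, 11): e=[90,90,0] → X  [on edge]
    (8,6)@(17, 13): e=[150,30,0] → X  [on edge]
  covered (24 px):
    . . . . . . . . . . .
    . . . . . . X . . . .
    . . . . X X X X . . .
    . . X X X X X X . . .
    . . X X X X X X X . .
    . . . . . X X X X . .
    . . . . . . . . X X .
    . . . . . . . . . . .
    . . . . . . . . . . .
    . . . . . . . . . . .
T1:
  2·area = 38
  edge (16, 8)→(15, 15): d=(-1,7) right/bottom  bias=-1
  edge (15, 15)→(10, 12): d=(-5,-3) top-left  bias=+0
  edge (10, 12)→(16, 8): d=(6,-4) top-left  bias=+0
    (8,0)@(17, 1): e=[0,76,-38] → .  [on edge]
    (2,4)@(5, 9): e=[76,0,-38] → .  [on edge]
    (7,4)@(15, 9): e=[6,30,2] → X
    (8,4)@(17, 9): e=[-8,36,10] → .
    (6,5)@(13, 11): e=[18,14,6] → X
    (8,5)@(17, 11): e=[-10,26,22] → .
    (6,6)@(13, 13): e=[16,4,18] → X
    (8,6)@(17, 13): e=[-12,16,34] → .
    (6,7)@(13, 15): e=[14,-6,30] → .
    (7,7)@(15, 15): e=[0,0,38] → .  [on edge]
  covered (5 px):
    . . . . . . . . . . .
    . . . . . . . . . . .
    . . . . . . . . . . .
    . . . . . . . . . . .
    . . . . . . . X . . .
    . . . . . . X X . . .
    . . . . . . X X . . .
    . . . . . . . . . . .
    . . . . . . . . . . .
    . . . . . . . . . . .
T2:
  degenerate (2·area = 0) — covers nothing
T3:
  2·area = 32
  edge (9, 5)→(17, 15): d=(8,10) right/bottom  bias=-1
  edge (17, 15)→(13, 14): d=(-4,-1) top-left  bias=+0
  edge (13, 14)→(9, 5): d=(-4,-9) top-left  bias=+0
    (4,2)@(9, 5): e=[0,32,0] → .  [on edge]
    (5,4)@(11, 9): e=[12,18,2] → X
    (6,4)@(13, 9): e=[-8,20,20] → .
    (0,5)@(1, 11): e=[128,0,-96] → .  [on edge]
    (5,5)@(11, 11): e=[28,10,-6] → .
    (6,5)@(13, 11): e=[8,12,12] → X
    (7,5)@(15, 11): e=[-12,14,30] → .
    (4,6)@(9, 13): e=[64,0,-32] → .  [on edge]
    (6,6)@(13, 13): e=[24,4,4] → X
    (7,6)@(15, 13): e=[4,6,22] → X
    (8,6)@(17, 13): e=[-16,8,40] → .
    (6,7)@(13, 15): e=[40,-4,-4] → .
    (8,7)@(17, 15): e=[0,0,32] → .  [on edge]
  covered (4 px):
    . . . . . . . . . . .
    . . . . . . . . . . .
    . . . . . . . . . . .
    . . . . . . . . . . .
    . . . . . X . . . . .
    . . . . . . X . . . .
    . . . . . . X X . . .
    . . . . . . . . . . .
    . . . . . . . . . . .
    . . . . . . . . . . .

Result: "outside"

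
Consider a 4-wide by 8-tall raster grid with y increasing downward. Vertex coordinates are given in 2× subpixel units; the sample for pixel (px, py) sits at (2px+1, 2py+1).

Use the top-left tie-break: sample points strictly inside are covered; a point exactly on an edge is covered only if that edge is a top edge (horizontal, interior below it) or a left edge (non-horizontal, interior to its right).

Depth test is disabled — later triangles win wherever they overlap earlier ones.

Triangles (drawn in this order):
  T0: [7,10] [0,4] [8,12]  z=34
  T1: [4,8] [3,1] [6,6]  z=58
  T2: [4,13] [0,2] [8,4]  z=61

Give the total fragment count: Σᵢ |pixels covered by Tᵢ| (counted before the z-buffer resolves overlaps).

T0:
  2·area = 8  (B↔C swapped to make it positive)
  edge (7, 10)→(8, 12): d=(1,2) right/bottom  bias=-1
  edge (8, 12)→(0, 4): d=(-8,-8) top-left  bias=+0
  edge (0, 4)→(7, 10): d=(7,6) right/bottom  bias=-1
    (0,2)@(1, 5): e=[7,0,1] → X  [on edge]
    (1,2)@(3, 5): e=[3,16,-11] → .
    (0,3)@(1, 7): e=[9,-16,15] → .
    (1,3)@(3, 7): e=[5,0,3] → X  [on edge]
    (2,3)@(5, 7): e=[1,16,-9] → .
    (1,4)@(3, 9): e=[7,-16,17] → .
    (2,4)@(5, 9): e=[3,0,5] → X  [on edge]
    (3,4)@(7, 9): e=[-1,16,-7] → .
    (2,5)@(5, 11): e=[5,-16,19] → .
    (3,5)@(7, 11): e=[1,0,7] → X  [on edge]
    (3,6)@(7, 13): e=[3,-16,21] → .
  covered (4 px):
    . . . .
    . . . .
    X . . .
    . X . .
    . . X .
    . . . X
    . . . .
    . . . .
T1:
  2·area = 16
  edge (4, 8)→(3, 1): d=(-1,-7) top-left  bias=+0
  edge (3, 1)→(6, 6): d=(3,5) right/bottom  bias=-1
  edge (6, 6)→(4, 8): d=(-2,2) right/bottom  bias=-1
    (1,0)@(3, 1): e=[0,0,16] → .  [on edge]
    (2,2)@(5, 5): e=[10,2,4] → X
    (3,2)@(7, 5): e=[24,-8,0] → .  [on edge]
    (2,3)@(5, 7): e=[8,8,0] → .  [on edge]
    (1,4)@(3, 9): e=[-8,24,0] → .  [on edge]
    (0,5)@(1, 11): e=[-24,40,0] → .  [on edge]
    (2,7)@(5, 15): e=[0,32,-16] → .  [on edge]
  covered (1 px):
    . . . .
    . . . .
    . . X .
    . . . .
    . . . .
    . . . .
    . . . .
    . . . .
T2:
  2·area = 80
  edge (4, 13)→(0, 2): d=(-4,-11) top-left  bias=+0
  edge (0, 2)→(8, 4): d=(8,2) right/bottom  bias=-1
  edge (8, 4)→(4, 13): d=(-4,9) right/bottom  bias=-1
    (0,1)@(1, 3): e=[7,6,67] → X
    (1,1)@(3, 3): e=[29,2,49] → X
    (2,1)@(5, 3): e=[51,-2,31] → .
    (0,2)@(1, 5): e=[-1,22,59] → .
    (1,2)@(3, 5): e=[21,18,41] → X
    (2,2)@(5, 5): e=[43,14,23] → X
    (3,2)@(7, 5): e=[65,10,5] → X
    (1,3)@(3, 7): e=[13,34,33] → X
    (3,3)@(7, 7): e=[57,26,-3] → .
    (1,4)@(3, 9): e=[5,50,25] → X
    (3,4)@(7, 9): e=[49,42,-11] → .
    (1,5)@(3, 11): e=[-3,66,17] → .
  covered (9 px):
    . . . .
    X X . .
    . X X X
    . X X .
    . X X .
    . . . .
    . . . .
    . . . .

Answer: 14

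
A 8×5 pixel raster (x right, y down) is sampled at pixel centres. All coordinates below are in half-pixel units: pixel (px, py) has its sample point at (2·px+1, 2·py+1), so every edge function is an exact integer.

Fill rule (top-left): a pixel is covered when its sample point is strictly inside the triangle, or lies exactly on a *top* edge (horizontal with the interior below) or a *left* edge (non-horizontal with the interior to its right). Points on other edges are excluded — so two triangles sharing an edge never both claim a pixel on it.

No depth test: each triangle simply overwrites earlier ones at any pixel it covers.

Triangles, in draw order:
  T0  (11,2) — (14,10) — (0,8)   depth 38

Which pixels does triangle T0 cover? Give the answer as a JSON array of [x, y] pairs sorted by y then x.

T0:
  2·area = 106
  edge (11, 2)→(14, 10): d=(3,8) right/bottom  bias=-1
  edge (14, 10)→(0, 8): d=(-14,-2) top-left  bias=+0
  edge (0, 8)→(11, 2): d=(11,-6) top-left  bias=+0
    (5,1)@(11, 3): e=[3,92,11] → #
    (6,1)@(13, 3): e=[-13,96,23] → ·
    (3,2)@(7, 5): e=[41,56,9] → #
    (4,2)@(9, 5): e=[25,60,21] → #
    (6,2)@(13, 5): e=[-7,68,45] → ·
    (1,3)@(3, 7): e=[79,20,7] → #
    (2,3)@(5, 7): e=[63,24,19] → #
    (6,3)@(13, 7): e=[-1,40,67] → ·
    (1,4)@(3, 9): e=[85,-8,29] → ·
    (2,4)@(5, 9): e=[69,-4,41] → ·
    (3,4)@(7, 9): e=[53,0,53] → #  [on edge]
    (6,4)@(13, 9): e=[5,12,89] → #
  covered (13 px):
    · · · · · · · ·
    · · · · · # · ·
    · · · # # # · ·
    · # # # # # · ·
    · · · # # # # ·

Result: [[5,1],[3,2],[4,2],[5,2],[1,3],[2,3],[3,3],[4,3],[5,3],[3,4],[4,4],[5,4],[6,4]]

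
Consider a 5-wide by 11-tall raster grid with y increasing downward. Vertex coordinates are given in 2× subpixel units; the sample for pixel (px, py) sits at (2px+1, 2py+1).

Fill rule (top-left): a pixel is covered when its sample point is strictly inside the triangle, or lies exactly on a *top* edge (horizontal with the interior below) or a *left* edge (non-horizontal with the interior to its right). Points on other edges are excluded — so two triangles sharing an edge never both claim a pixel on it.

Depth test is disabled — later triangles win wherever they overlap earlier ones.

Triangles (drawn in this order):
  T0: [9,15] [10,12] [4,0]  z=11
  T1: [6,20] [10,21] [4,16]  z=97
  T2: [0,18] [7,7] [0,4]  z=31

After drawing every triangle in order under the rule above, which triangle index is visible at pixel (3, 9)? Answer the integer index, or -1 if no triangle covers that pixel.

T0:
  2·area = 30  (B↔C swapped to make it positive)
  edge (9, 15)→(4, 0): d=(-5,-15) top-left  bias=+0
  edge (4, 0)→(10, 12): d=(6,12) right/bottom  bias=-1
  edge (10, 12)→(9, 15): d=(-1,3) right/bottom  bias=-1
    (2,1)@(5, 3): e=[0,6,24] → █  [on edge]
    (3,1)@(7, 3): e=[30,-18,18] → ·
    (2,2)@(5, 5): e=[-10,18,22] → ·
    (3,3)@(7, 7): e=[10,6,14] → █
    (4,3)@(9, 7): e=[40,-18,8] → ·
    (3,4)@(7, 9): e=[0,18,12] → █  [on edge]
    (4,4)@(9, 9): e=[30,-6,6] → ·
    (3,5)@(7, 11): e=[-10,30,10] → ·
    (4,5)@(9, 11): e=[20,6,4] → █
    (4,6)@(9, 13): e=[10,18,2] → █
    (4,7)@(9, 15): e=[0,30,0] → ·  [on edge]
    (3,10)@(7, 21): e=[-60,90,0] → ·  [on edge]
  covered (5 px):
    · · · · ·
    · · █ · ·
    · · · · ·
    · · · █ ·
    · · · █ ·
    · · · · █
    · · · · █
    · · · · ·
    · · · · ·
    · · · · ·
    · · · · ·
T1:
  2·area = 14  (B↔C swapped to make it positive)
  edge (6, 20)→(4, 16): d=(-2,-4) top-left  bias=+0
  edge (4, 16)→(10, 21): d=(6,5) right/bottom  bias=-1
  edge (10, 21)→(6, 20): d=(-4,-1) top-left  bias=+0
    (2,8)@(5, 17): e=[2,1,11] → █
    (3,8)@(7, 17): e=[10,-9,13] → ·
    (2,9)@(5, 19): e=[-2,13,3] → ·
    (3,9)@(7, 19): e=[6,3,5] → █
    (4,9)@(9, 19): e=[14,-7,7] → ·
    (3,10)@(7, 21): e=[2,15,-3] → ·
  covered (2 px):
    · · · · ·
    · · · · ·
    · · · · ·
    · · · · ·
    · · · · ·
    · · · · ·
    · · · · ·
    · · · · ·
    · · █ · ·
    · · · █ ·
    · · · · ·
T2:
  2·area = 98  (B↔C swapped to make it positive)
  edge (0, 18)→(0, 4): d=(0,-14) top-left  bias=+0
  edge (0, 4)→(7, 7): d=(7,3) right/bottom  bias=-1
  edge (7, 7)→(0, 18): d=(-7,11) right/bottom  bias=-1
    (0,2)@(1, 5): e=[14,4,80] → █
    (1,2)@(3, 5): e=[42,-2,58] → ·
    (0,3)@(1, 7): e=[14,18,66] → █
    (1,3)@(3, 7): e=[42,12,44] → █
    (2,3)@(5, 7): e=[70,6,22] → █
    (3,3)@(7, 7): e=[98,0,0] → ·  [on edge]
    (0,4)@(1, 9): e=[14,32,52] → █
    (3,4)@(7, 9): e=[98,14,-14] → ·
    (0,5)@(1, 11): e=[14,46,38] → █
    (2,5)@(5, 11): e=[70,34,-6] → ·
    (0,6)@(1, 13): e=[14,60,24] → █
    (2,6)@(5, 13): e=[70,48,-20] → ·
  covered (12 px):
    · · · · ·
    · · · · ·
    █ · · · ·
    █ █ █ · ·
    █ █ █ · ·
    █ █ · · ·
    █ █ · · ·
    █ · · · ·
    · · · · ·
    · · · · ·
    · · · · ·

Z-buffer (winner per pixel, '.' = empty):
  . . . . .
  . . 0 . .
  2 . . . .
  2 2 2 0 .
  2 2 2 0 .
  2 2 . . 0
  2 2 . . 0
  2 . . . .
  . . 1 . .
  . . . 1 .
  . . . . .

Final: 1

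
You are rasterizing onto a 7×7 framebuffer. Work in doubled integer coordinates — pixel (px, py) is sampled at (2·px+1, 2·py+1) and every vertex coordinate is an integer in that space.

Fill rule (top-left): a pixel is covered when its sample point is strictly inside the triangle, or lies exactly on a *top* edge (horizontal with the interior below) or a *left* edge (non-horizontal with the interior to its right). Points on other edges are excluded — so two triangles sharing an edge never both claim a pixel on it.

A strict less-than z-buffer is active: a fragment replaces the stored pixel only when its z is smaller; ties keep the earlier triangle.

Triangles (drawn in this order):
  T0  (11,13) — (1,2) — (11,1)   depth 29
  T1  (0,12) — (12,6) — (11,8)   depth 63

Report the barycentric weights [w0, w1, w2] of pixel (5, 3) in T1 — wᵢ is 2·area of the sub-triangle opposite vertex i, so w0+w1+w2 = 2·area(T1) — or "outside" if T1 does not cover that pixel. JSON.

T0:
  2·area = 120
  edge (11, 13)→(1, 2): d=(-10,-11) top-left  bias=+0
  edge (1, 2)→(11, 1): d=(10,-1) top-left  bias=+0
  edge (11, 1)→(11, 13): d=(0,12) right/bottom  bias=-1
    (5,0)@(11, 1): e=[120,0,0] → ·  [on edge]
    (1,1)@(3, 3): e=[12,12,96] → █
    (2,1)@(5, 3): e=[34,14,72] → █
    (3,1)@(7, 3): e=[56,16,48] → █
    (4,1)@(9, 3): e=[78,18,24] → █
    (5,1)@(11, 3): e=[100,20,0] → ·  [on edge]
    (1,2)@(3, 5): e=[-8,32,96] → ·
    (2,2)@(5, 5): e=[14,34,72] → █
    (5,2)@(11, 5): e=[80,40,0] → ·  [on edge]
    (2,3)@(5, 7): e=[-6,54,72] → ·
    (3,3)@(7, 7): e=[16,56,48] → █
    (5,3)@(11, 7): e=[60,60,0] → ·  [on edge]
    (5,4)@(11, 9): e=[40,80,0] → ·  [on edge]
    (5,5)@(11, 11): e=[20,100,0] → ·  [on edge]
    (5,6)@(11, 13): e=[0,120,0] → ·  [on edge]
  covered (10 px):
    · · · · · · ·
    · █ █ █ █ · ·
    · · █ █ █ · ·
    · · · █ █ · ·
    · · · · █ · ·
    · · · · · · ·
    · · · · · · ·
T1:
  2·area = 18
  edge (0, 12)→(12, 6): d=(12,-6) top-left  bias=+0
  edge (12, 6)→(11, 8): d=(-1,2) right/bottom  bias=-1
  edge (11, 8)→(0, 12): d=(-11,4) right/bottom  bias=-1
    (5,3)@(11, 7): e=[6,1,11] → █
    (6,3)@(13, 7): e=[18,-3,3] → ·
    (3,4)@(7, 9): e=[6,7,5] → █
    (4,4)@(9, 9): e=[18,3,-3] → ·
    (5,4)@(11, 9): e=[30,-1,-11] → ·
    (3,5)@(7, 11): e=[30,5,-17] → ·
  covered (2 px):
    · · · · · · ·
    · · · · · · ·
    · · · · · · ·
    · · · · · █ ·
    · · · █ · · ·
    · · · · · · ·
    · · · · · · ·

Answer: [1,11,6]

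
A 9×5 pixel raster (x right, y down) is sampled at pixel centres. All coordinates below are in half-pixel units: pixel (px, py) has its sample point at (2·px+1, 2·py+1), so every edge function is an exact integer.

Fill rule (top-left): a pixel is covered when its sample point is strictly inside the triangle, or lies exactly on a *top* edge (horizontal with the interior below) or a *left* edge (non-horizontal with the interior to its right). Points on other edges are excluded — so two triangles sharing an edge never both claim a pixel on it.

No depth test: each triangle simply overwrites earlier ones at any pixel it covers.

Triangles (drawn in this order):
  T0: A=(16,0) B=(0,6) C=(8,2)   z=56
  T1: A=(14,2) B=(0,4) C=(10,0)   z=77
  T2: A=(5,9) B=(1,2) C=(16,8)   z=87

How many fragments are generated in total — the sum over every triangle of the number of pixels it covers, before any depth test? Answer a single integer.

T0:
  2·area = 16
  edge (16, 0)→(0, 6): d=(-16,6) right/bottom  bias=-1
  edge (0, 6)→(8, 2): d=(8,-4) top-left  bias=+0
  edge (8, 2)→(16, 0): d=(8,-2) top-left  bias=+0
    (6,0)@(13, 1): e=[2,12,2] → #
    (7,0)@(15, 1): e=[-10,20,6] → ·
    (3,1)@(7, 3): e=[6,4,6] → #
    (4,1)@(9, 3): e=[-6,12,10] → ·
    (6,1)@(13, 3): e=[-30,28,18] → ·
    (3,2)@(7, 5): e=[-26,20,22] → ·
  covered (2 px):
    · · · · · · # · ·
    · · · # · · · · ·
    · · · · · · · · ·
    · · · · · · · · ·
    · · · · · · · · ·
T1:
  2·area = 36
  edge (14, 2)→(0, 4): d=(-14,2) right/bottom  bias=-1
  edge (0, 4)→(10, 0): d=(10,-4) top-left  bias=+0
  edge (10, 0)→(14, 2): d=(4,2) right/bottom  bias=-1
    (4,0)@(9, 1): e=[24,6,6] → #
    (5,0)@(11, 1): e=[20,14,2] → #
    (6,0)@(13, 1): e=[16,22,-2] → ·
    (1,1)@(3, 3): e=[8,2,26] → #
    (2,1)@(5, 3): e=[4,10,22] → #
    (3,1)@(7, 3): e=[0,18,18] → ·  [on edge]
    (4,1)@(9, 3): e=[-4,26,14] → ·
    (5,1)@(11, 3): e=[-8,34,10] → ·
    (1,2)@(3, 5): e=[-20,22,34] → ·
    (2,2)@(5, 5): e=[-24,30,30] → ·
  covered (4 px):
    · · · · # # · · ·
    · # # · · · · · ·
    · · · · · · · · ·
    · · · · · · · · ·
    · · · · · · · · ·
T2:
  2·area = 81
  edge (5, 9)→(1, 2): d=(-4,-7) top-left  bias=+0
  edge (1, 2)→(16, 8): d=(15,6) right/bottom  bias=-1
  edge (16, 8)→(5, 9): d=(-11,1) right/bottom  bias=-1
    (1,1)@(3, 3): e=[10,3,68] → #
    (2,1)@(5, 3): e=[24,-9,66] → ·
    (1,2)@(3, 5): e=[2,33,46] → #
    (2,2)@(5, 5): e=[16,21,44] → #
    (3,2)@(7, 5): e=[30,9,42] → #
    (4,2)@(9, 5): e=[44,-3,40] → ·
    (1,3)@(3, 7): e=[-6,63,24] → ·
    (2,3)@(5, 7): e=[8,51,22] → #
    (4,3)@(9, 7): e=[36,27,18] → #
    (5,3)@(11, 7): e=[50,15,16] → #
    (6,3)@(13, 7): e=[64,3,14] → #
    (7,3)@(15, 7): e=[78,-9,12] → ·
    (2,4)@(5, 9): e=[0,81,0] → ·  [on edge]
  covered (9 px):
    · · · · · · · · ·
    · # · · · · · · ·
    · # # # · · · · ·
    · · # # # # # · ·
    · · · · · · · · ·

Answer: 15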